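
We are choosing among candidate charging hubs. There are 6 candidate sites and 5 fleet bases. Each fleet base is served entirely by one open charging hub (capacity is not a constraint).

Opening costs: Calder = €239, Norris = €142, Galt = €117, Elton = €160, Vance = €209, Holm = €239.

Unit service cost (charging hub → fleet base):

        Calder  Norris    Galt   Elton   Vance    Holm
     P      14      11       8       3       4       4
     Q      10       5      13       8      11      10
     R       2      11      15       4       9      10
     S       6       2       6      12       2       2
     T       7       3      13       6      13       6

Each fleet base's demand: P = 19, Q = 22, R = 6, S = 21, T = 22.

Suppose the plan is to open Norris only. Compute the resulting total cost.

Total cost: 635

Each fleet base is assigned to its cheapest site among the open ones.
{Norris}: P→Norris 11·19=209, Q→Norris 5·22=110, R→Norris 11·6=66, S→Norris 2·21=42, T→Norris 3·22=66. Service 493; fixed 142; total 635.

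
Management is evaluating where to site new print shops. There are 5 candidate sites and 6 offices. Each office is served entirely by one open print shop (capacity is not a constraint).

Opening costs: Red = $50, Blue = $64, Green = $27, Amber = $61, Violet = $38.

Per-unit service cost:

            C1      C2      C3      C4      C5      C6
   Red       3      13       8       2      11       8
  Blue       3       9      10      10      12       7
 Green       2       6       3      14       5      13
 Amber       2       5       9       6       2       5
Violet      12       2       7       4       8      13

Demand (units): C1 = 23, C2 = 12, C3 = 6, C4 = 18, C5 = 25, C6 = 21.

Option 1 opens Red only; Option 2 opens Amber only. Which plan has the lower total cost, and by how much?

Option 2 is cheaper by 318.

Option 1: {Red}: C1→Red 3·23=69, C2→Red 13·12=156, C3→Red 8·6=48, C4→Red 2·18=36, C5→Red 11·25=275, C6→Red 8·21=168. Service 752; fixed 50; total 802.
Option 2: {Amber}: C1→Amber 2·23=46, C2→Amber 5·12=60, C3→Amber 9·6=54, C4→Amber 6·18=108, C5→Amber 2·25=50, C6→Amber 5·21=105. Service 423; fixed 61; total 484.
Difference: |802 − 484| = 318.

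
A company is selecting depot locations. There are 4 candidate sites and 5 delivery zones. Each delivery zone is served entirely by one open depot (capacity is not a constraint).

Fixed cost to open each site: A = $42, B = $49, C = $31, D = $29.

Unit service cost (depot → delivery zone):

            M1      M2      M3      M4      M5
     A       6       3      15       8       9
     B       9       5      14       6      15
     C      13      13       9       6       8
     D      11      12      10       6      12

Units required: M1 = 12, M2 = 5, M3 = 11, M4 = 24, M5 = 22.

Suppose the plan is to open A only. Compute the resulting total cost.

Total cost: 684

Each delivery zone is assigned to its cheapest site among the open ones.
{A}: M1→A 6·12=72, M2→A 3·5=15, M3→A 15·11=165, M4→A 8·24=192, M5→A 9·22=198. Service 642; fixed 42; total 684.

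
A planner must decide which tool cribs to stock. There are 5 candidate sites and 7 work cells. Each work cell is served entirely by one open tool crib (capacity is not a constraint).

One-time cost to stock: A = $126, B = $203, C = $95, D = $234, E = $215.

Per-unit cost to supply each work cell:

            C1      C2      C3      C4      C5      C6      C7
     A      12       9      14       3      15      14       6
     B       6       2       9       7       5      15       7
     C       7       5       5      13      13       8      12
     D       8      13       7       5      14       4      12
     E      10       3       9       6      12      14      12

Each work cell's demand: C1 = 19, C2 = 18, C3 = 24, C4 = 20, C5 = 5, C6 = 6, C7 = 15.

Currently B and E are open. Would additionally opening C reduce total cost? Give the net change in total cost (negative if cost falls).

Yes — net change −37 (cost falls by 37).

Current service cost with {B, E}: 700.
Adding C: each work cell re-picks its cheapest; new service cost 568, saving 132.
Extra fixed cost: 95. Net change = 95 − 132 = -37.
(Totals: 1118 → 1081.)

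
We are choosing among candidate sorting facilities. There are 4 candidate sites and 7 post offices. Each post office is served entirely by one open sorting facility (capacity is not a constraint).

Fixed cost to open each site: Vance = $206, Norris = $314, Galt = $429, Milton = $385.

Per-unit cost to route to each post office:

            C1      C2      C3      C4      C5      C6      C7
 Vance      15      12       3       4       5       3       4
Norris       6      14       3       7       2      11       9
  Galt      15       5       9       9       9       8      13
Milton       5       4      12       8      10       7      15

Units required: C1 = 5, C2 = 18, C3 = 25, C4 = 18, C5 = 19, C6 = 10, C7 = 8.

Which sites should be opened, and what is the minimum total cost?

For any fixed open set, each post office goes to its cheapest open site; total = fixed + service.
{Vance}: C1→Vance 15·5=75, C2→Vance 12·18=216, C3→Vance 3·25=75, C4→Vance 4·18=72, C5→Vance 5·19=95, C6→Vance 3·10=30, C7→Vance 4·8=32. Service 595; fixed 206; total 801.
{Vance, Milton}: service 401 + fixed 591 = 992
{Vance, Norris}: service 493 + fixed 520 = 1013
{Vance, Norris, Galt, Milton}: service 344 + fixed 1334 = 1678
(All 15 nonempty subsets were checked; Vance only is lowest.)

Open Vance only; minimum total cost 801.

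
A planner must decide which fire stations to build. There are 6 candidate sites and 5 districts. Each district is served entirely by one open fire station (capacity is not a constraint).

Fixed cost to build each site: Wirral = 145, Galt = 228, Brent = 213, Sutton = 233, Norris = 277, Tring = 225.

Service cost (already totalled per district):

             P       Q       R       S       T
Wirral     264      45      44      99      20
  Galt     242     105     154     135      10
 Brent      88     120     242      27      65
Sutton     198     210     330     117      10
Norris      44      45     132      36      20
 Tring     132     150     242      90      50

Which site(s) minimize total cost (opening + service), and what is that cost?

For any fixed open set, each district goes to its cheapest open site; total = fixed + service.
{Norris}: P→Norris 44, Q→Norris 45, R→Norris 132, S→Norris 36, T→Norris 20. Service 277; fixed 277; total 554.
{Wirral, Brent}: service 224 + fixed 358 = 582
{Wirral, Norris}: service 189 + fixed 422 = 611
{Wirral, Galt, Brent, Sutton, Norris, Tring}: service 170 + fixed 1321 = 1491
No other subset beats 554.

Open Norris only; minimum total cost 554.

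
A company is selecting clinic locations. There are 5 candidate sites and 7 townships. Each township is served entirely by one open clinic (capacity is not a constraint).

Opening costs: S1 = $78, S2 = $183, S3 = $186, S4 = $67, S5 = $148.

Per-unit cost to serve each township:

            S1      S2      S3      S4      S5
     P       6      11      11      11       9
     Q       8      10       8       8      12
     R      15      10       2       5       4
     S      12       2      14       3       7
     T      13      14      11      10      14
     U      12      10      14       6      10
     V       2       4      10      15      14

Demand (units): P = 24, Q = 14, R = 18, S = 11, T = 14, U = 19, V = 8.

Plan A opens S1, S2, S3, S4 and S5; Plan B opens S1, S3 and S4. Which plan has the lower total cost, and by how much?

Plan A: {S1, S2, S3, S4, S5}: P→S1 6·24=144, Q→S1 8·14=112, R→S3 2·18=36, S→S2 2·11=22, T→S4 10·14=140, U→S4 6·19=114, V→S1 2·8=16. Service 584; fixed 662; total 1246.
Plan B: {S1, S3, S4}: P→S1 6·24=144, Q→S1 8·14=112, R→S3 2·18=36, S→S4 3·11=33, T→S4 10·14=140, U→S4 6·19=114, V→S1 2·8=16. Service 595; fixed 331; total 926.
Difference: |1246 − 926| = 320.

Plan B is cheaper by 320.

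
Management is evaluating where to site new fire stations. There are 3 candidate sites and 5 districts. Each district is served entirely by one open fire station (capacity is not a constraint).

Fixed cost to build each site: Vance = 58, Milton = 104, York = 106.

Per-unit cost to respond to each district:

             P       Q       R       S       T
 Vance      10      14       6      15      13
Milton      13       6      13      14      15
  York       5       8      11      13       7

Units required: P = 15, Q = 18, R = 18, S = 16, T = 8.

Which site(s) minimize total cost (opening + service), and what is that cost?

Open Vance and York; minimum total cost 755.

For any fixed open set, each district goes to its cheapest open site; total = fixed + service.
{Vance, York}: P→York 5·15=75, Q→York 8·18=144, R→Vance 6·18=108, S→York 13·16=208, T→York 7·8=56. Service 591; fixed 164; total 755.
{York}: service 681 + fixed 106 = 787
{Vance, Milton, York}: P→York 5·15=75, Q→Milton 6·18=108, R→Vance 6·18=108, S→York 13·16=208, T→York 7·8=56. Service 555; fixed 268; total 823.
{Vance}: service 854 + fixed 58 = 912
No other subset beats 755.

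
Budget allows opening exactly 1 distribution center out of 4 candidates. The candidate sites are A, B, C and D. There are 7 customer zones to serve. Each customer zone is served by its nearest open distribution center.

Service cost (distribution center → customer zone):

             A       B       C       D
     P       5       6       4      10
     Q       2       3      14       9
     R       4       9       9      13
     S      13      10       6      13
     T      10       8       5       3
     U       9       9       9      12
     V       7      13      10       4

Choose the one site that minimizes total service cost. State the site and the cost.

Choose A only; total service cost 50.

With exactly 1 open, each customer zone uses its cheapest among the chosen.
{A}: P→A 5, Q→A 2, R→A 4, S→A 13, T→A 10, U→A 9, V→A 7. Service cost 50.
{C}: service cost 57
{B}: service cost 58
Among all 4 size-1 choices, {A} is lowest.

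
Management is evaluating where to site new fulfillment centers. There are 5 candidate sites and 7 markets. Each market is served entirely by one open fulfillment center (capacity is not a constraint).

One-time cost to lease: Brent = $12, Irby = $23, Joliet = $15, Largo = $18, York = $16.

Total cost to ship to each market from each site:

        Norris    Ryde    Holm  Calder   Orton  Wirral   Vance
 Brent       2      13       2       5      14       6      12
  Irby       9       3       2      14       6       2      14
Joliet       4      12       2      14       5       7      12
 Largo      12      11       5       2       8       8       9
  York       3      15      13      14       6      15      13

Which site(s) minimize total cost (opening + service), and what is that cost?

For any fixed open set, each market goes to its cheapest open site; total = fixed + service.
{Brent}: Norris→Brent 2, Ryde→Brent 13, Holm→Brent 2, Calder→Brent 5, Orton→Brent 14, Wirral→Brent 6, Vance→Brent 12. Service 54; fixed 12; total 66.
{Brent, Irby}: Norris→Brent 2, Ryde→Irby 3, Holm→Brent 2, Calder→Brent 5, Orton→Irby 6, Wirral→Irby 2, Vance→Brent 12. Service 32; fixed 35; total 67.
{Brent, Largo}: Norris→Brent 2, Ryde→Largo 11, Holm→Brent 2, Calder→Largo 2, Orton→Largo 8, Wirral→Brent 6, Vance→Largo 9. Service 40; fixed 30; total 70.
{Brent, Irby, Joliet, Largo, York}: service 25 + fixed 84 = 109
No other subset beats 66.

Open Brent only; minimum total cost 66.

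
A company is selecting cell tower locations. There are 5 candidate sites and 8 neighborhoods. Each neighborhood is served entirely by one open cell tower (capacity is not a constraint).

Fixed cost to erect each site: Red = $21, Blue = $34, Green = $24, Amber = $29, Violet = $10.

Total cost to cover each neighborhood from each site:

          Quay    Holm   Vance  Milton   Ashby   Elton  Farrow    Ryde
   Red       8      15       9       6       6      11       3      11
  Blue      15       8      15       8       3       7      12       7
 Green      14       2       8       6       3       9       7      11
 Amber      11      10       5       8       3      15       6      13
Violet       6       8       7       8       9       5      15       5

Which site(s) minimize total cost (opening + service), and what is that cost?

Open Violet only; minimum total cost 73.

For any fixed open set, each neighborhood goes to its cheapest open site; total = fixed + service.
{Violet}: Quay→Violet 6, Holm→Violet 8, Vance→Violet 7, Milton→Violet 8, Ashby→Violet 9, Elton→Violet 5, Farrow→Violet 15, Ryde→Violet 5. Service 63; fixed 10; total 73.
{Green, Violet}: service 41 + fixed 34 = 75
{Red, Violet}: Quay→Violet 6, Holm→Violet 8, Vance→Violet 7, Milton→Red 6, Ashby→Red 6, Elton→Violet 5, Farrow→Red 3, Ryde→Violet 5. Service 46; fixed 31; total 77.
{Red, Blue, Green, Amber, Violet}: service 35 + fixed 118 = 153
No other subset beats 73.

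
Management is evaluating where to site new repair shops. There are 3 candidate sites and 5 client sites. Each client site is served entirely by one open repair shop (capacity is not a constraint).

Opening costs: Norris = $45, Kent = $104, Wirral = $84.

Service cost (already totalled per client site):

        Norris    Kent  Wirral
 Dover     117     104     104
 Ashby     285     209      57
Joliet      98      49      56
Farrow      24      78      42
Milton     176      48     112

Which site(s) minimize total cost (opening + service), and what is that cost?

For any fixed open set, each client site goes to its cheapest open site; total = fixed + service.
{Wirral}: Dover→Wirral 104, Ashby→Wirral 57, Joliet→Wirral 56, Farrow→Wirral 42, Milton→Wirral 112. Service 371; fixed 84; total 455.
{Norris, Wirral}: service 353 + fixed 129 = 482
{Kent, Wirral}: Dover→Kent 104, Ashby→Wirral 57, Joliet→Kent 49, Farrow→Wirral 42, Milton→Kent 48. Service 300; fixed 188; total 488.
{Norris, Kent, Wirral}: Dover→Kent 104, Ashby→Wirral 57, Joliet→Kent 49, Farrow→Norris 24, Milton→Kent 48. Service 282; fixed 233; total 515.
No other subset beats 455.

Open Wirral only; minimum total cost 455.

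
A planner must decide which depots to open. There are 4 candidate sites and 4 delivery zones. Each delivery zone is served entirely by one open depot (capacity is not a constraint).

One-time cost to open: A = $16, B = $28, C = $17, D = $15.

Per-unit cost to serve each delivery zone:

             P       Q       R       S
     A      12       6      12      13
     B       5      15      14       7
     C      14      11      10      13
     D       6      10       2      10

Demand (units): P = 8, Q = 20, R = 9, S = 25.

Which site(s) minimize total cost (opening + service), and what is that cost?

Open A, B and D; minimum total cost 412.

For any fixed open set, each delivery zone goes to its cheapest open site; total = fixed + service.
{A, B, D}: P→B 5·8=40, Q→A 6·20=120, R→D 2·9=18, S→B 7·25=175. Service 353; fixed 59; total 412.
{A, B, C, D}: service 353 + fixed 76 = 429
{A, D}: P→D 6·8=48, Q→A 6·20=120, R→D 2·9=18, S→D 10·25=250. Service 436; fixed 31; total 467.
{D}: service 516 + fixed 15 = 531
No other subset beats 412.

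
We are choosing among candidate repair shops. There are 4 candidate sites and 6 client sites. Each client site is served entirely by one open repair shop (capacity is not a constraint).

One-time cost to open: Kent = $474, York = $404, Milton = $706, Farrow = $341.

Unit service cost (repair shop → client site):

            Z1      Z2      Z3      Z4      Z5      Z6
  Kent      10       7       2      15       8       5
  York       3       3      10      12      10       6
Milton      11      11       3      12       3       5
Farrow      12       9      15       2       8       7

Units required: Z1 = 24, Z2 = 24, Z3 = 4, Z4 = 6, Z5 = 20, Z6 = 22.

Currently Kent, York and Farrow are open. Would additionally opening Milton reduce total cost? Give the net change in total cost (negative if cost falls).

Current service cost with {Kent, York, Farrow}: 434.
Adding Milton: each client site re-picks its cheapest; new service cost 334, saving 100.
Extra fixed cost: 706. Net change = 706 − 100 = 606.
(Totals: 1653 → 2259.)

No — net change +606 (cost rises by 606).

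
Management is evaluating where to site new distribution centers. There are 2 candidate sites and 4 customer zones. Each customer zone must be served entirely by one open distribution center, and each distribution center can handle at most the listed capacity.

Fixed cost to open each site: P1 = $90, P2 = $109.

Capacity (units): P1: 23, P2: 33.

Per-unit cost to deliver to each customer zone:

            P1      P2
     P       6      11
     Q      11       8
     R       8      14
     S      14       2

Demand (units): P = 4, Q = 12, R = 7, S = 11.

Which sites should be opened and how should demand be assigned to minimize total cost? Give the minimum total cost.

Minimum total cost: 397

Open {P1, P2}: P→P1 6·4=24, Q→P2 8·12=96, R→P1 8·7=56, S→P2 2·11=22.
Loads: P1 carries 11/23, P2 carries 23/33. Service 198; fixed 199; total 397.
Next best feasible plan costs 417.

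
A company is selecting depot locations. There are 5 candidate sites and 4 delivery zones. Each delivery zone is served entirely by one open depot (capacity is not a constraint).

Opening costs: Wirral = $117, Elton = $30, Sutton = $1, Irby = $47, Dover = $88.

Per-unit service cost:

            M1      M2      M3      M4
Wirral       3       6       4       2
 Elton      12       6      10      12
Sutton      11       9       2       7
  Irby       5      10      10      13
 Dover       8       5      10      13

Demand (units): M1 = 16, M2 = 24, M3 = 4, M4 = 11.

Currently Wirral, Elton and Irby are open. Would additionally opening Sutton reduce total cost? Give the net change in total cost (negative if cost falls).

Yes — net change −7 (cost falls by 7).

Current service cost with {Wirral, Elton, Irby}: 230.
Adding Sutton: each delivery zone re-picks its cheapest; new service cost 222, saving 8.
Extra fixed cost: 1. Net change = 1 − 8 = -7.
(Totals: 424 → 417.)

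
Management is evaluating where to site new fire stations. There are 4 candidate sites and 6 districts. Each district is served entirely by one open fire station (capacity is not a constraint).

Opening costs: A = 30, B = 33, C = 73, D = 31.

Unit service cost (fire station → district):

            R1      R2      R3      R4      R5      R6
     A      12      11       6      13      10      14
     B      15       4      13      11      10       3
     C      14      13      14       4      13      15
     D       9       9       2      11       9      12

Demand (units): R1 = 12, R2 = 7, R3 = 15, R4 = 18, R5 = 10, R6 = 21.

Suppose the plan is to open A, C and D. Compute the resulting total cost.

Each district is assigned to its cheapest site among the open ones.
{A, C, D}: R1→D 9·12=108, R2→D 9·7=63, R3→D 2·15=30, R4→C 4·18=72, R5→D 9·10=90, R6→D 12·21=252. Service 615; fixed 134; total 749.

Total cost: 749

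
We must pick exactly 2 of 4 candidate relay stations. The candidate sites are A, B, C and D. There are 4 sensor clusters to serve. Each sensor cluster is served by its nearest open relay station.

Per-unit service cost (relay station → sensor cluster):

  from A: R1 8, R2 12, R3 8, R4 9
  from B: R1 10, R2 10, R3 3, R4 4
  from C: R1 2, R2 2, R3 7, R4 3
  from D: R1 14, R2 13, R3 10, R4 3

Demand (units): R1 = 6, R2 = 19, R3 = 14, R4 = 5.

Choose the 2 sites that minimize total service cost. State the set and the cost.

With exactly 2 open, each sensor cluster uses its cheapest among the chosen.
{B, C}: R1→C 2·6=12, R2→C 2·19=38, R3→B 3·14=42, R4→C 3·5=15. Service cost 107.
{A, C}: service cost 163
{C, D}: service cost 163
Among all 6 size-2 choices, {B, C} is lowest.

Choose B and C; total service cost 107.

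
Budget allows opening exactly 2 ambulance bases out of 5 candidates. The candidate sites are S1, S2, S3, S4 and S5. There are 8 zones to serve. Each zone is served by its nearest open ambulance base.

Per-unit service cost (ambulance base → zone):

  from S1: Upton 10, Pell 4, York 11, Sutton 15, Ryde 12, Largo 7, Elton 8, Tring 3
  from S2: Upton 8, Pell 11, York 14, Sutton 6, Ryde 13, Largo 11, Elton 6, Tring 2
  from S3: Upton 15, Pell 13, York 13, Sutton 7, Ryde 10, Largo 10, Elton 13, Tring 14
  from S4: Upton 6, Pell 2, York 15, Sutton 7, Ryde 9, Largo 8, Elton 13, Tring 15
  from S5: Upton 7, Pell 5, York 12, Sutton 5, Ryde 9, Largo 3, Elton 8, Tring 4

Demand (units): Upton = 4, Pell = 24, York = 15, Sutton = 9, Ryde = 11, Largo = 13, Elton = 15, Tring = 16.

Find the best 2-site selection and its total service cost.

With exactly 2 open, each zone uses its cheapest among the chosen.
{S4, S5}: Upton→S4 6·4=24, Pell→S4 2·24=48, York→S5 12·15=180, Sutton→S5 5·9=45, Ryde→S4 9·11=99, Largo→S5 3·13=39, Elton→S5 8·15=120, Tring→S5 4·16=64. Service cost 619.
{S2, S5}: service cost 633
{S1, S5}: service cost 640
Among all 10 size-2 choices, {S4, S5} is lowest.

Choose S4 and S5; total service cost 619.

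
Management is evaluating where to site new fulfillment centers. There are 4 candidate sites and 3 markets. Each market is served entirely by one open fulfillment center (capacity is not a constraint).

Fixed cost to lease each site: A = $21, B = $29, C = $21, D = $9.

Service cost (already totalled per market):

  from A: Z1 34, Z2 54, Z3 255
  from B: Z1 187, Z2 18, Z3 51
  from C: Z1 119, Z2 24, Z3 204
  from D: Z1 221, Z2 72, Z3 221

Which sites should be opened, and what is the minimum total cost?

Open A and B; minimum total cost 153.

For any fixed open set, each market goes to its cheapest open site; total = fixed + service.
{A, B}: Z1→A 34, Z2→B 18, Z3→B 51. Service 103; fixed 50; total 153.
{A, B, D}: service 103 + fixed 59 = 162
{A, B, C}: Z1→A 34, Z2→B 18, Z3→B 51. Service 103; fixed 71; total 174.
{A, B, C, D}: service 103 + fixed 80 = 183
No other subset beats 153.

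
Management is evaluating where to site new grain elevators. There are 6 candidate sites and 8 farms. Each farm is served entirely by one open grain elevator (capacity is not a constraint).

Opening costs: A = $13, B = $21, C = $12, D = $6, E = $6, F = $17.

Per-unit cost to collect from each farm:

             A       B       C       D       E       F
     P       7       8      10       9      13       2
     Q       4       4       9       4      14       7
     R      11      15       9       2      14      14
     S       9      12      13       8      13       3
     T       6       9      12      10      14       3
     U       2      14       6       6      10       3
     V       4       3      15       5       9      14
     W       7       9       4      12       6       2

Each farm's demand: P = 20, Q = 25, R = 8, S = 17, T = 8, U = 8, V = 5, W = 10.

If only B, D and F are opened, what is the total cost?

Each farm is assigned to its cheapest site among the open ones.
{B, D, F}: P→F 2·20=40, Q→B 4·25=100, R→D 2·8=16, S→F 3·17=51, T→F 3·8=24, U→F 3·8=24, V→B 3·5=15, W→F 2·10=20. Service 290; fixed 44; total 334.

Total cost: 334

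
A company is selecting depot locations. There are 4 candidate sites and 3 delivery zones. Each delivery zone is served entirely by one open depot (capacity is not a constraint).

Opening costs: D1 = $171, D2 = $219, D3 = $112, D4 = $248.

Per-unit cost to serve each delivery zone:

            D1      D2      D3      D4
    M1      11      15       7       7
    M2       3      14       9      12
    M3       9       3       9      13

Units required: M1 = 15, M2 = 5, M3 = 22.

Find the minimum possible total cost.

Minimum total cost: 460

For any fixed open set, each delivery zone goes to its cheapest open site; total = fixed + service.
{D3}: M1→D3 7·15=105, M2→D3 9·5=45, M3→D3 9·22=198. Service 348; fixed 112; total 460.
{D2, D3}: service 216 + fixed 331 = 547
{D1}: M1→D1 11·15=165, M2→D1 3·5=15, M3→D1 9·22=198. Service 378; fixed 171; total 549.
{D1, D2, D3, D4}: service 186 + fixed 750 = 936
No other subset beats 460.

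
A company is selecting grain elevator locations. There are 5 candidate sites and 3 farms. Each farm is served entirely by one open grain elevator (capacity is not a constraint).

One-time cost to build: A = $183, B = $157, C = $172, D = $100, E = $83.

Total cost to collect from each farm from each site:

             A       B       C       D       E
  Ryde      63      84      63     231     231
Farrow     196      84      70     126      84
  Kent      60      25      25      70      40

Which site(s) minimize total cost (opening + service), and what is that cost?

For any fixed open set, each farm goes to its cheapest open site; total = fixed + service.
{C}: Ryde→C 63, Farrow→C 70, Kent→C 25. Service 158; fixed 172; total 330.
{B}: service 193 + fixed 157 = 350
{C, E}: Ryde→C 63, Farrow→C 70, Kent→C 25. Service 158; fixed 255; total 413.
{A, B, C, D, E}: service 158 + fixed 695 = 853
No other subset beats 330.

Open C only; minimum total cost 330.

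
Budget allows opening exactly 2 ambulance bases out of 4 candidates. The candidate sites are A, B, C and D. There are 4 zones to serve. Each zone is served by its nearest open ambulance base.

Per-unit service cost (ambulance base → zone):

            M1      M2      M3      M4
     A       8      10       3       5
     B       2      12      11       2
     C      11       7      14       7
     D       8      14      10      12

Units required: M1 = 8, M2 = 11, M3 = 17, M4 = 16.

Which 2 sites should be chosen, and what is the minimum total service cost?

With exactly 2 open, each zone uses its cheapest among the chosen.
{A, B}: M1→B 2·8=16, M2→A 10·11=110, M3→A 3·17=51, M4→B 2·16=32. Service cost 209.
{A, C}: service cost 272
{A, D}: service cost 305
Among all 6 size-2 choices, {A, B} is lowest.

Choose A and B; total service cost 209.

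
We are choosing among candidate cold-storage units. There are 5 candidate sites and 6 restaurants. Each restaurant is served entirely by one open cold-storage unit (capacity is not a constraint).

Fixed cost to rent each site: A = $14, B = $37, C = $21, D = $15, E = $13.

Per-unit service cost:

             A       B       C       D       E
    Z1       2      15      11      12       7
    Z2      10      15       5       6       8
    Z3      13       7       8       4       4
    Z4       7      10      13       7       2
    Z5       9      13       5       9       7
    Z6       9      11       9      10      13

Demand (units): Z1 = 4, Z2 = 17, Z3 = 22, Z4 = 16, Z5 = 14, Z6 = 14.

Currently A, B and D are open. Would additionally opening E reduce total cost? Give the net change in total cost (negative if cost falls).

Yes — net change −95 (cost falls by 95).

Current service cost with {A, B, D}: 562.
Adding E: each restaurant re-picks its cheapest; new service cost 454, saving 108.
Extra fixed cost: 13. Net change = 13 − 108 = -95.
(Totals: 628 → 533.)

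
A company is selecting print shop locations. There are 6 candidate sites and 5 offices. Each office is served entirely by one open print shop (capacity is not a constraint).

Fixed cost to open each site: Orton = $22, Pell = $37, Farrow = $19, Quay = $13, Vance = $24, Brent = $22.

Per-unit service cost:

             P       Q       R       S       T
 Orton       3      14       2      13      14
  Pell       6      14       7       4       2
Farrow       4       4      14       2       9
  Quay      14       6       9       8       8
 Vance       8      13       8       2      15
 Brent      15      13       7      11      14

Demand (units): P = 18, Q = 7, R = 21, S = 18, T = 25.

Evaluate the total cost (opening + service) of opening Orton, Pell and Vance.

Each office is assigned to its cheapest site among the open ones.
{Orton, Pell, Vance}: P→Orton 3·18=54, Q→Vance 13·7=91, R→Orton 2·21=42, S→Vance 2·18=36, T→Pell 2·25=50. Service 273; fixed 83; total 356.

Total cost: 356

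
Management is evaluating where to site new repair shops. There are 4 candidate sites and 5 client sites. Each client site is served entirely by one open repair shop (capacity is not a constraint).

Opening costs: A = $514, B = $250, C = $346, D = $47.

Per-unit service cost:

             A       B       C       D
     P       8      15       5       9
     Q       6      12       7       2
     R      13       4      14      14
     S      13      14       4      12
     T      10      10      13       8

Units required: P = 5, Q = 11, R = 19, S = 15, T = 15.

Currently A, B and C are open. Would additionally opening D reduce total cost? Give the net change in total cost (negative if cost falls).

Current service cost with {A, B, C}: 377.
Adding D: each client site re-picks its cheapest; new service cost 303, saving 74.
Extra fixed cost: 47. Net change = 47 − 74 = -27.
(Totals: 1487 → 1460.)

Yes — net change −27 (cost falls by 27).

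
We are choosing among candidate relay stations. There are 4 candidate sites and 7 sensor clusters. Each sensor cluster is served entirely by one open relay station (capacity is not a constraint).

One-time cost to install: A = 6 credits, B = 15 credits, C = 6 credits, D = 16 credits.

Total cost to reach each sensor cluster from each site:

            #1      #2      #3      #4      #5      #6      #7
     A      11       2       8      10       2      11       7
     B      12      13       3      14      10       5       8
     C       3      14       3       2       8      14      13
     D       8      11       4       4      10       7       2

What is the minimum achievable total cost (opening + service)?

Minimum total cost: 42

For any fixed open set, each sensor cluster goes to its cheapest open site; total = fixed + service.
{A, C}: #1→C 3, #2→A 2, #3→C 3, #4→C 2, #5→A 2, #6→A 11, #7→A 7. Service 30; fixed 12; total 42.
{A, C, D}: #1→C 3, #2→A 2, #3→C 3, #4→C 2, #5→A 2, #6→D 7, #7→D 2. Service 21; fixed 28; total 49.
{A, B, C}: #1→C 3, #2→A 2, #3→B 3, #4→C 2, #5→A 2, #6→B 5, #7→A 7. Service 24; fixed 27; total 51.
{A, B, C, D}: service 19 + fixed 43 = 62
No other subset beats 42.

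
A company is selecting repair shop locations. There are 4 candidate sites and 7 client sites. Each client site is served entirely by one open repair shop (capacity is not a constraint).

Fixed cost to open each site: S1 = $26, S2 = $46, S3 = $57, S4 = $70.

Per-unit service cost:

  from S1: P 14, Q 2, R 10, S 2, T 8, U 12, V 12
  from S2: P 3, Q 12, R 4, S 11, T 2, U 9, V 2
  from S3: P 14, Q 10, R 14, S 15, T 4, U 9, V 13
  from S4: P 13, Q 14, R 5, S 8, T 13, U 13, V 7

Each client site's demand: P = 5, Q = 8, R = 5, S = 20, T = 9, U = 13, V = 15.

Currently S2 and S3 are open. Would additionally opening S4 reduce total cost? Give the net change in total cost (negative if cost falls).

Current service cost with {S2, S3}: 500.
Adding S4: each client site re-picks its cheapest; new service cost 440, saving 60.
Extra fixed cost: 70. Net change = 70 − 60 = 10.
(Totals: 603 → 613.)

No — net change +10 (cost rises by 10).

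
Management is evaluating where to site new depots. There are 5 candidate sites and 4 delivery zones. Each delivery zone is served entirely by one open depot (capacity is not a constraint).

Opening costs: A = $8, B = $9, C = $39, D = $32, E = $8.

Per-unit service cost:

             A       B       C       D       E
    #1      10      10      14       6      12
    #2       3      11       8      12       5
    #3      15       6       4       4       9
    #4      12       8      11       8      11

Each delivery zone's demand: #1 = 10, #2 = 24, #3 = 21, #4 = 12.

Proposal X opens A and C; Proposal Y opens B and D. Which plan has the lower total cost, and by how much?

Proposal X is cheaper by 110.

Proposal X: {A, C}: #1→A 10·10=100, #2→A 3·24=72, #3→C 4·21=84, #4→C 11·12=132. Service 388; fixed 47; total 435.
Proposal Y: {B, D}: #1→D 6·10=60, #2→B 11·24=264, #3→D 4·21=84, #4→B 8·12=96. Service 504; fixed 41; total 545.
Difference: |435 − 545| = 110.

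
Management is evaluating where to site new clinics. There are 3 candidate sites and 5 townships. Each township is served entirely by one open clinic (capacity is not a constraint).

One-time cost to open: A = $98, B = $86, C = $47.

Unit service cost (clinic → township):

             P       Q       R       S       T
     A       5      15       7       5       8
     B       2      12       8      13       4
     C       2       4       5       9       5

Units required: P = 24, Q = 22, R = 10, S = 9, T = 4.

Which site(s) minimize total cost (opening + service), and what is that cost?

Open C only; minimum total cost 334.

For any fixed open set, each township goes to its cheapest open site; total = fixed + service.
{C}: P→C 2·24=48, Q→C 4·22=88, R→C 5·10=50, S→C 9·9=81, T→C 5·4=20. Service 287; fixed 47; total 334.
{A, C}: service 251 + fixed 145 = 396
{B, C}: service 283 + fixed 133 = 416
{A, B, C}: service 247 + fixed 231 = 478
No other subset beats 334.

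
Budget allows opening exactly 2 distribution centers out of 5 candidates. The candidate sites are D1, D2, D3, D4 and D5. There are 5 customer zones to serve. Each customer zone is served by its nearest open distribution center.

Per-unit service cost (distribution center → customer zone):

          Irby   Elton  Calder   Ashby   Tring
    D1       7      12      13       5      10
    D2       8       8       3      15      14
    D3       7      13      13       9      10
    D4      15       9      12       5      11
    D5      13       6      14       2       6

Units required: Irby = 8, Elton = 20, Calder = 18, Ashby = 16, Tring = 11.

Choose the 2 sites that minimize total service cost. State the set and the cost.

Choose D2 and D5; total service cost 336.

With exactly 2 open, each customer zone uses its cheapest among the chosen.
{D2, D5}: Irby→D2 8·8=64, Elton→D5 6·20=120, Calder→D2 3·18=54, Ashby→D5 2·16=32, Tring→D5 6·11=66. Service cost 336.
{D1, D2}: service cost 460
{D2, D4}: service cost 479
Among all 10 size-2 choices, {D2, D5} is lowest.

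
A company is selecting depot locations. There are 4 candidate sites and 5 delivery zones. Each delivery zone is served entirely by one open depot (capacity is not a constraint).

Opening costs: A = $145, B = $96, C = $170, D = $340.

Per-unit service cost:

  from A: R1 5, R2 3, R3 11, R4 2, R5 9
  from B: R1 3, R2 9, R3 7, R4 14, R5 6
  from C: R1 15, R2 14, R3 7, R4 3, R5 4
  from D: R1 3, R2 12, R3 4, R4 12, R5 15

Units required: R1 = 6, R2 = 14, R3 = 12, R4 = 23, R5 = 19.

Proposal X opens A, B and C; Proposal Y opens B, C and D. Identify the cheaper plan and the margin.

Proposal X: {A, B, C}: R1→B 3·6=18, R2→A 3·14=42, R3→B 7·12=84, R4→A 2·23=46, R5→C 4·19=76. Service 266; fixed 411; total 677.
Proposal Y: {B, C, D}: R1→B 3·6=18, R2→B 9·14=126, R3→D 4·12=48, R4→C 3·23=69, R5→C 4·19=76. Service 337; fixed 606; total 943.
Difference: |677 − 943| = 266.

Proposal X is cheaper by 266.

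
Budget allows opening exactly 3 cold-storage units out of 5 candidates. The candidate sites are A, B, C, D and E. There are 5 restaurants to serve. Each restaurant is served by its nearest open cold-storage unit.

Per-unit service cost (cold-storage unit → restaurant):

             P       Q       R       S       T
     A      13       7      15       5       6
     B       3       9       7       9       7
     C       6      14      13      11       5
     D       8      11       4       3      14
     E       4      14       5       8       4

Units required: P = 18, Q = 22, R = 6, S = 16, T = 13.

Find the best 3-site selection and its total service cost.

Choose A, D and E; total service cost 350.

With exactly 3 open, each restaurant uses its cheapest among the chosen.
{A, D, E}: P→E 4·18=72, Q→A 7·22=154, R→D 4·6=24, S→D 3·16=48, T→E 4·13=52. Service cost 350.
{A, B, D}: service cost 358
{A, B, E}: service cost 370
Among all 10 size-3 choices, {A, D, E} is lowest.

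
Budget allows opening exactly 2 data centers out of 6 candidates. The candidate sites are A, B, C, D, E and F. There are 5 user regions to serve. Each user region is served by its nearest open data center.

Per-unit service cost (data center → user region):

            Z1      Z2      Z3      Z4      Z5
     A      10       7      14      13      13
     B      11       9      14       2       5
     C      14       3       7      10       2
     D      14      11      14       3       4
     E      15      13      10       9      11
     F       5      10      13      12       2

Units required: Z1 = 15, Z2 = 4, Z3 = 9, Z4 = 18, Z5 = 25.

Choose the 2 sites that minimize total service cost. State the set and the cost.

With exactly 2 open, each user region uses its cheapest among the chosen.
{B, F}: Z1→F 5·15=75, Z2→B 9·4=36, Z3→F 13·9=117, Z4→B 2·18=36, Z5→F 2·25=50. Service cost 314.
{B, C}: service cost 326
{D, F}: service cost 336
Among all 15 size-2 choices, {B, F} is lowest.

Choose B and F; total service cost 314.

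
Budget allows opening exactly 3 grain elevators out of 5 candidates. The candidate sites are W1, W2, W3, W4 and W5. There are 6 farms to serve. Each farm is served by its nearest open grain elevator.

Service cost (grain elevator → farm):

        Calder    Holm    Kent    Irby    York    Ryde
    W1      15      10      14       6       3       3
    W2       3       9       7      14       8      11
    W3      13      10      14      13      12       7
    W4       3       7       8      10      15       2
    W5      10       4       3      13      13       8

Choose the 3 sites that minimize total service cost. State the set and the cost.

Choose W1, W4 and W5; total service cost 21.

With exactly 3 open, each farm uses its cheapest among the chosen.
{W1, W4, W5}: Calder→W4 3, Holm→W5 4, Kent→W5 3, Irby→W1 6, York→W1 3, Ryde→W4 2. Service cost 21.
{W1, W2, W5}: service cost 22
{W1, W2, W4}: service cost 28
Among all 10 size-3 choices, {W1, W4, W5} is lowest.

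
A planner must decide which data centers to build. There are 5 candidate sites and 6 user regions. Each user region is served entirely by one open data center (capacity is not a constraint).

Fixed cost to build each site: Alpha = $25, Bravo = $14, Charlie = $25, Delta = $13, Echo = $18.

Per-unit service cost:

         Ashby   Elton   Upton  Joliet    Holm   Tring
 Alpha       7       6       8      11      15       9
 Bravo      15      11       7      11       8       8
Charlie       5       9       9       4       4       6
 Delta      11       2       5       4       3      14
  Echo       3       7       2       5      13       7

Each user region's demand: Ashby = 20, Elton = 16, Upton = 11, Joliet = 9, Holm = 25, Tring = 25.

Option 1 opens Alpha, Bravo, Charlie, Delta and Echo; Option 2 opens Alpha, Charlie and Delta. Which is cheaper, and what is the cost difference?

Option 1: {Alpha, Bravo, Charlie, Delta, Echo}: Ashby→Echo 3·20=60, Elton→Delta 2·16=32, Upton→Echo 2·11=22, Joliet→Charlie 4·9=36, Holm→Delta 3·25=75, Tring→Charlie 6·25=150. Service 375; fixed 95; total 470.
Option 2: {Alpha, Charlie, Delta}: Ashby→Charlie 5·20=100, Elton→Delta 2·16=32, Upton→Delta 5·11=55, Joliet→Charlie 4·9=36, Holm→Delta 3·25=75, Tring→Charlie 6·25=150. Service 448; fixed 63; total 511.
Difference: |470 − 511| = 41.

Option 1 is cheaper by 41.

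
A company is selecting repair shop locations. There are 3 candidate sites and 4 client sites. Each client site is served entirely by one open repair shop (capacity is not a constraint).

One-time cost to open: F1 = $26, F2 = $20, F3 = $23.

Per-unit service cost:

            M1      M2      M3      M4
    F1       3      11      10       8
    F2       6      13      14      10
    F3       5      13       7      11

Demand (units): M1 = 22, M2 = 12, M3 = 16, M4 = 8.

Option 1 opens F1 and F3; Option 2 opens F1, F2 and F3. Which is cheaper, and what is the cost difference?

Option 1: {F1, F3}: M1→F1 3·22=66, M2→F1 11·12=132, M3→F3 7·16=112, M4→F1 8·8=64. Service 374; fixed 49; total 423.
Option 2: {F1, F2, F3}: M1→F1 3·22=66, M2→F1 11·12=132, M3→F3 7·16=112, M4→F1 8·8=64. Service 374; fixed 69; total 443.
Difference: |423 − 443| = 20.

Option 1 is cheaper by 20.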